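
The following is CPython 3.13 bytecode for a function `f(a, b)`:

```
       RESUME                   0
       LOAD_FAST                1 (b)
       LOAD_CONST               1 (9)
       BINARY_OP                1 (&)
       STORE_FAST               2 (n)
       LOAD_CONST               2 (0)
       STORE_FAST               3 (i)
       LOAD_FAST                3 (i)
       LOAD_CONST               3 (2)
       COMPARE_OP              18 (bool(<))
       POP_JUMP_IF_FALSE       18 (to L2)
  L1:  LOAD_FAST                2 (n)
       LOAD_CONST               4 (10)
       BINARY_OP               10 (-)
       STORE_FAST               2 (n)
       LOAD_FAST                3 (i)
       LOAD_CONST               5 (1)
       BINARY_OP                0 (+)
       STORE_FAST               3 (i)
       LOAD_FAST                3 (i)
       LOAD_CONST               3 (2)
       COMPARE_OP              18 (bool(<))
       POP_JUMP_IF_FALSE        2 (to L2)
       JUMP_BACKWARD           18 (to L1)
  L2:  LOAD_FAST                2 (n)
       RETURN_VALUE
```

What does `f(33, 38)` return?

-20

LOAD_FAST b → push 38. Stack: [38]
LOAD_CONST → push 9. Stack: [38, 9]
BINARY_OP & → 38 & 9 = 0. Stack: [0]
STORE_FAST n → n=0. Stack: []
LOAD_CONST → push 0. Stack: [0]
STORE_FAST i → i=0. Stack: []
LOAD_FAST i → push 0. Stack: [0]
LOAD_CONST → push 2. Stack: [0, 2]
COMPARE_OP bool(<) → 0 vs 2 = True. Stack: [True]
POP_JUMP_IF_FALSE → pop True; no jump. Stack: []
LOAD_FAST n → push 0. Stack: [0]
LOAD_CONST → push 10. Stack: [0, 10]
BINARY_OP - → 0 - 10 = -10. Stack: [-10]
STORE_FAST n → n=-10. Stack: []
LOAD_FAST i → push 0. Stack: [0]
LOAD_CONST → push 1. Stack: [0, 1]
BINARY_OP + → 0 + 1 = 1. Stack: [1]
STORE_FAST i → i=1. Stack: []
LOAD_FAST i → push 1. Stack: [1]
LOAD_CONST → push 2. Stack: [1, 2]
COMPARE_OP bool(<) → 1 vs 2 = True. Stack: [True]
POP_JUMP_IF_FALSE → pop True; no jump. Stack: []
LOAD_FAST n → push -10. Stack: [-10]
LOAD_CONST → push 10. Stack: [-10, 10]
BINARY_OP - → -10 - 10 = -20. Stack: [-20]
STORE_FAST n → n=-20. Stack: []
LOAD_FAST i → push 1. Stack: [1]
LOAD_CONST → push 1. Stack: [1, 1]
BINARY_OP + → 1 + 1 = 2. Stack: [2]
STORE_FAST i → i=2. Stack: []
LOAD_FAST i → push 2. Stack: [2]
LOAD_CONST → push 2. Stack: [2, 2]
COMPARE_OP bool(<) → 2 vs 2 = False. Stack: [False]
POP_JUMP_IF_FALSE → pop False; jump. Stack: []
LOAD_FAST n → push -20. Stack: [-20]
RETURN_VALUE → return -20.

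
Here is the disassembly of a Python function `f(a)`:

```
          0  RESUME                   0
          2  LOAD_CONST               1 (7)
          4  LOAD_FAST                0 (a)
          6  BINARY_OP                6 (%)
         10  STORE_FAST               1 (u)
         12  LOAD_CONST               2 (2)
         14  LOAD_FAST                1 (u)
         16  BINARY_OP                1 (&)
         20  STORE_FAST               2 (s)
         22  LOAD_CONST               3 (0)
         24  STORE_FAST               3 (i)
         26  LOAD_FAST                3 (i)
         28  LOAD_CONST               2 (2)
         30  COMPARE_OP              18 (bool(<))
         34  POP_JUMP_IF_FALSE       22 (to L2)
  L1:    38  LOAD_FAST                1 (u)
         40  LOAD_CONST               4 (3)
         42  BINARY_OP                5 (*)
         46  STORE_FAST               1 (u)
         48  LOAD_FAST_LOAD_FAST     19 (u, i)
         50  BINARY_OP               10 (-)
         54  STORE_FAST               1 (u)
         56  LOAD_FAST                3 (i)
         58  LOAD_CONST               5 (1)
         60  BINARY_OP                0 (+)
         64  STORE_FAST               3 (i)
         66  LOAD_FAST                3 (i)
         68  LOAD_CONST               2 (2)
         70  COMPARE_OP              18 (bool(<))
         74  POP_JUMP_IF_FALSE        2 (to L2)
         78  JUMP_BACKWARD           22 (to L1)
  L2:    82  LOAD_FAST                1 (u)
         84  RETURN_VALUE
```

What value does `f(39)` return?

LOAD_CONST → push 7. Stack: [7]
LOAD_FAST a → push 39. Stack: [7, 39]
BINARY_OP % → 7 % 39 = 7. Stack: [7]
STORE_FAST u → u=7. Stack: []
LOAD_CONST → push 2. Stack: [2]
LOAD_FAST u → push 7. Stack: [2, 7]
BINARY_OP & → 2 & 7 = 2. Stack: [2]
STORE_FAST s → s=2. Stack: []
LOAD_CONST → push 0. Stack: [0]
STORE_FAST i → i=0. Stack: []
LOAD_FAST i → push 0. Stack: [0]
LOAD_CONST → push 2. Stack: [0, 2]
COMPARE_OP bool(<) → 0 vs 2 = True. Stack: [True]
POP_JUMP_IF_FALSE → pop True; no jump. Stack: []
LOAD_FAST u → push 7. Stack: [7]
LOAD_CONST → push 3. Stack: [7, 3]
BINARY_OP * → 7 * 3 = 21. Stack: [21]
STORE_FAST u → u=21. Stack: []
LOAD_FAST_LOAD_FAST u,i → push 21,0. Stack: [21, 0]
BINARY_OP - → 21 - 0 = 21. Stack: [21]
STORE_FAST u → u=21. Stack: []
LOAD_FAST i → push 0. Stack: [0]
LOAD_CONST → push 1. Stack: [0, 1]
BINARY_OP + → 0 + 1 = 1. Stack: [1]
STORE_FAST i → i=1. Stack: []
LOAD_FAST i → push 1. Stack: [1]
LOAD_CONST → push 2. Stack: [1, 2]
COMPARE_OP bool(<) → 1 vs 2 = True. Stack: [True]
POP_JUMP_IF_FALSE → pop True; no jump. Stack: []
LOAD_FAST u → push 21. Stack: [21]
LOAD_CONST → push 3. Stack: [21, 3]
BINARY_OP * → 21 * 3 = 63. Stack: [63]
STORE_FAST u → u=63. Stack: []
LOAD_FAST_LOAD_FAST u,i → push 63,1. Stack: [63, 1]
BINARY_OP - → 63 - 1 = 62. Stack: [62]
STORE_FAST u → u=62. Stack: []
LOAD_FAST i → push 1. Stack: [1]
LOAD_CONST → push 1. Stack: [1, 1]
BINARY_OP + → 1 + 1 = 2. Stack: [2]
STORE_FAST i → i=2. Stack: []
LOAD_FAST i → push 2. Stack: [2]
LOAD_CONST → push 2. Stack: [2, 2]
COMPARE_OP bool(<) → 2 vs 2 = False. Stack: [False]
POP_JUMP_IF_FALSE → pop False; jump. Stack: []
LOAD_FAST u → push 62. Stack: [62]
RETURN_VALUE → return 62.

62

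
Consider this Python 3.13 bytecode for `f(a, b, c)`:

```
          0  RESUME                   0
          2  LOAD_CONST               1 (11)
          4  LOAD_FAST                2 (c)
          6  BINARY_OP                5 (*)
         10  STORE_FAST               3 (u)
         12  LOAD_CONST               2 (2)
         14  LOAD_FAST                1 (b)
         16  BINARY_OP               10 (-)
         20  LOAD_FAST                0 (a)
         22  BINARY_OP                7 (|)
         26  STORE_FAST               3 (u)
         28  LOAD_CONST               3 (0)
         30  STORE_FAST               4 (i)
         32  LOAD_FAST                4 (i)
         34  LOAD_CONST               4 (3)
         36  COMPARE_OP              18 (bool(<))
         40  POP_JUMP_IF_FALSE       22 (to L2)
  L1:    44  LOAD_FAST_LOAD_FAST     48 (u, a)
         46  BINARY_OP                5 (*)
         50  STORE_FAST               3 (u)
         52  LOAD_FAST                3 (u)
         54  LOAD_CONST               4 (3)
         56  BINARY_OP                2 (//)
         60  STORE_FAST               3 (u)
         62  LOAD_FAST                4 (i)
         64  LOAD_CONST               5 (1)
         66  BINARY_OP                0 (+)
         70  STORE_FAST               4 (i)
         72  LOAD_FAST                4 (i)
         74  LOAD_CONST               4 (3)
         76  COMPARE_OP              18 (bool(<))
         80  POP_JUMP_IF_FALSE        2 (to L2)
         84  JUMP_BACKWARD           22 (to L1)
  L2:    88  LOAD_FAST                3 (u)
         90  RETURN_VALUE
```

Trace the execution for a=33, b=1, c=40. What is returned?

43923

LOAD_CONST → push 11. Stack: [11]
LOAD_FAST c → push 40. Stack: [11, 40]
BINARY_OP * → 11 * 40 = 440. Stack: [440]
STORE_FAST u → u=440. Stack: []
LOAD_CONST → push 2. Stack: [2]
LOAD_FAST b → push 1. Stack: [2, 1]
BINARY_OP - → 2 - 1 = 1. Stack: [1]
LOAD_FAST a → push 33. Stack: [1, 33]
BINARY_OP | → 1 | 33 = 33. Stack: [33]
STORE_FAST u → u=33. Stack: []
LOAD_CONST → push 0. Stack: [0]
STORE_FAST i → i=0. Stack: []
LOAD_FAST i → push 0. Stack: [0]
LOAD_CONST → push 3. Stack: [0, 3]
COMPARE_OP bool(<) → 0 vs 3 = True. Stack: [True]
POP_JUMP_IF_FALSE → pop True; no jump. Stack: []
LOAD_FAST_LOAD_FAST u,a → push 33,33. Stack: [33, 33]
BINARY_OP * → 33 * 33 = 1089. Stack: [1089]
STORE_FAST u → u=1089. Stack: []
LOAD_FAST u → push 1089. Stack: [1089]
LOAD_CONST → push 3. Stack: [1089, 3]
BINARY_OP // → 1089 // 3 = 363. Stack: [363]
STORE_FAST u → u=363. Stack: []
LOAD_FAST i → push 0. Stack: [0]
LOAD_CONST → push 1. Stack: [0, 1]
BINARY_OP + → 0 + 1 = 1. Stack: [1]
STORE_FAST i → i=1. Stack: []
LOAD_FAST i → push 1. Stack: [1]
LOAD_CONST → push 3. Stack: [1, 3]
COMPARE_OP bool(<) → 1 vs 3 = True. Stack: [True]
POP_JUMP_IF_FALSE → pop True; no jump. Stack: []
LOAD_FAST_LOAD_FAST u,a → push 363,33. Stack: [363, 33]
BINARY_OP * → 363 * 33 = 11979. Stack: [11979]
STORE_FAST u → u=11979. Stack: []
LOAD_FAST u → push 11979. Stack: [11979]
LOAD_CONST → push 3. Stack: [11979, 3]
BINARY_OP // → 11979 // 3 = 3993. Stack: [3993]
STORE_FAST u → u=3993. Stack: []
LOAD_FAST i → push 1. Stack: [1]
LOAD_CONST → push 1. Stack: [1, 1]
BINARY_OP + → 1 + 1 = 2. Stack: [2]
STORE_FAST i → i=2. Stack: []
LOAD_FAST i → push 2. Stack: [2]
LOAD_CONST → push 3. Stack: [2, 3]
COMPARE_OP bool(<) → 2 vs 3 = True. Stack: [True]
POP_JUMP_IF_FALSE → pop True; no jump. Stack: []
LOAD_FAST_LOAD_FAST u,a → push 3993,33. Stack: [3993, 33]
BINARY_OP * → 3993 * 33 = 131769. Stack: [131769]
STORE_FAST u → u=131769. Stack: []
LOAD_FAST u → push 131769. Stack: [131769]
LOAD_CONST → push 3. Stack: [131769, 3]
BINARY_OP // → 131769 // 3 = 43923. Stack: [43923]
STORE_FAST u → u=43923. Stack: []
LOAD_FAST i → push 2. Stack: [2]
LOAD_CONST → push 1. Stack: [2, 1]
BINARY_OP + → 2 + 1 = 3. Stack: [3]
STORE_FAST i → i=3. Stack: []
LOAD_FAST i → push 3. Stack: [3]
LOAD_CONST → push 3. Stack: [3, 3]
COMPARE_OP bool(<) → 3 vs 3 = False. Stack: [False]
POP_JUMP_IF_FALSE → pop False; jump. Stack: []
LOAD_FAST u → push 43923. Stack: [43923]
RETURN_VALUE → return 43923.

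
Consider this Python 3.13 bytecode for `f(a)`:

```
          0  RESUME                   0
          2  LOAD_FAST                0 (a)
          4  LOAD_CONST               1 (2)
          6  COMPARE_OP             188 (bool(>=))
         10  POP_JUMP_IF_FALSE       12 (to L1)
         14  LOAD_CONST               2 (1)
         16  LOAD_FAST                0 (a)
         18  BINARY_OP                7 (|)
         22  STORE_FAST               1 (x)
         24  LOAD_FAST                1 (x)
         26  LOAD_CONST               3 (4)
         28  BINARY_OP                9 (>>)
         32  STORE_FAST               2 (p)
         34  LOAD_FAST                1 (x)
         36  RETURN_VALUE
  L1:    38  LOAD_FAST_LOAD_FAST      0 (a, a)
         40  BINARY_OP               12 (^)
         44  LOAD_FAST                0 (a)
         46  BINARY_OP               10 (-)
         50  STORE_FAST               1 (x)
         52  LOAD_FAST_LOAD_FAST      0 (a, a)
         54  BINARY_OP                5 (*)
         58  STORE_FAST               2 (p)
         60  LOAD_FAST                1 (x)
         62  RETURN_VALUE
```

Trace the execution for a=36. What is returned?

LOAD_FAST a → push 36. Stack: [36]
LOAD_CONST → push 2. Stack: [36, 2]
COMPARE_OP bool(>=) → 36 vs 2 = True. Stack: [True]
POP_JUMP_IF_FALSE → pop True; no jump. Stack: []
LOAD_CONST → push 1. Stack: [1]
LOAD_FAST a → push 36. Stack: [1, 36]
BINARY_OP | → 1 | 36 = 37. Stack: [37]
STORE_FAST x → x=37. Stack: []
LOAD_FAST x → push 37. Stack: [37]
LOAD_CONST → push 4. Stack: [37, 4]
BINARY_OP >> → 37 >> 4 = 2. Stack: [2]
STORE_FAST p → p=2. Stack: []
LOAD_FAST x → push 37. Stack: [37]
RETURN_VALUE → return 37.

37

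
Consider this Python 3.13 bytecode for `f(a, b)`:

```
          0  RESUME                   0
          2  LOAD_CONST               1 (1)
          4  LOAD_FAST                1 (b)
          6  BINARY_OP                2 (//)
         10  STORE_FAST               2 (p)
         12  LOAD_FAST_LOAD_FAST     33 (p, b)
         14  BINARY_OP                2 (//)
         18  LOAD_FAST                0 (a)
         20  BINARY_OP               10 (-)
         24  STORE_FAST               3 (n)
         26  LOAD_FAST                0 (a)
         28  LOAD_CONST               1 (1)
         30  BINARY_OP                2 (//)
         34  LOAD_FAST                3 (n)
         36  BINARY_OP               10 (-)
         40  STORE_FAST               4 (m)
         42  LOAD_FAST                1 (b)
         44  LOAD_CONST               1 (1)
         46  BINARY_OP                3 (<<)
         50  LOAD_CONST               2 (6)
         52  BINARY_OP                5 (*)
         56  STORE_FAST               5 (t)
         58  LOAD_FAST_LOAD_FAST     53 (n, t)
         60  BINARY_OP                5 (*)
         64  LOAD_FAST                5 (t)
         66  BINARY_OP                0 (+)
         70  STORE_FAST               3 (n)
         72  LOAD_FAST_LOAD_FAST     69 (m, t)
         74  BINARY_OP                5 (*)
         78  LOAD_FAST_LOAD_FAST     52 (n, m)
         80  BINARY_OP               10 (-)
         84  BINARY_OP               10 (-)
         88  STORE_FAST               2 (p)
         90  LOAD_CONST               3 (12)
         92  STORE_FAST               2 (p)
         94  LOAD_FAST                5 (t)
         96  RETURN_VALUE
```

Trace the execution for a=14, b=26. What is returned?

LOAD_CONST → push 1. Stack: [1]
LOAD_FAST b → push 26. Stack: [1, 26]
BINARY_OP // → 1 // 26 = 0. Stack: [0]
STORE_FAST p → p=0. Stack: []
LOAD_FAST_LOAD_FAST p,b → push 0,26. Stack: [0, 26]
BINARY_OP // → 0 // 26 = 0. Stack: [0]
LOAD_FAST a → push 14. Stack: [0, 14]
BINARY_OP - → 0 - 14 = -14. Stack: [-14]
STORE_FAST n → n=-14. Stack: []
LOAD_FAST a → push 14. Stack: [14]
LOAD_CONST → push 1. Stack: [14, 1]
BINARY_OP // → 14 // 1 = 14. Stack: [14]
LOAD_FAST n → push -14. Stack: [14, -14]
BINARY_OP - → 14 - -14 = 28. Stack: [28]
STORE_FAST m → m=28. Stack: []
LOAD_FAST b → push 26. Stack: [26]
LOAD_CONST → push 1. Stack: [26, 1]
BINARY_OP << → 26 << 1 = 52. Stack: [52]
LOAD_CONST → push 6. Stack: [52, 6]
BINARY_OP * → 52 * 6 = 312. Stack: [312]
STORE_FAST t → t=312. Stack: []
LOAD_FAST_LOAD_FAST n,t → push -14,312. Stack: [-14, 312]
BINARY_OP * → -14 * 312 = -4368. Stack: [-4368]
LOAD_FAST t → push 312. Stack: [-4368, 312]
BINARY_OP + → -4368 + 312 = -4056. Stack: [-4056]
STORE_FAST n → n=-4056. Stack: []
LOAD_FAST_LOAD_FAST m,t → push 28,312. Stack: [28, 312]
BINARY_OP * → 28 * 312 = 8736. Stack: [8736]
LOAD_FAST_LOAD_FAST n,m → push -4056,28. Stack: [8736, -4056, 28]
BINARY_OP - → -4056 - 28 = -4084. Stack: [8736, -4084]
BINARY_OP - → 8736 - -4084 = 12820. Stack: [12820]
STORE_FAST p → p=12820. Stack: []
LOAD_CONST → push 12. Stack: [12]
STORE_FAST p → p=12. Stack: []
LOAD_FAST t → push 312. Stack: [312]
RETURN_VALUE → return 312.

312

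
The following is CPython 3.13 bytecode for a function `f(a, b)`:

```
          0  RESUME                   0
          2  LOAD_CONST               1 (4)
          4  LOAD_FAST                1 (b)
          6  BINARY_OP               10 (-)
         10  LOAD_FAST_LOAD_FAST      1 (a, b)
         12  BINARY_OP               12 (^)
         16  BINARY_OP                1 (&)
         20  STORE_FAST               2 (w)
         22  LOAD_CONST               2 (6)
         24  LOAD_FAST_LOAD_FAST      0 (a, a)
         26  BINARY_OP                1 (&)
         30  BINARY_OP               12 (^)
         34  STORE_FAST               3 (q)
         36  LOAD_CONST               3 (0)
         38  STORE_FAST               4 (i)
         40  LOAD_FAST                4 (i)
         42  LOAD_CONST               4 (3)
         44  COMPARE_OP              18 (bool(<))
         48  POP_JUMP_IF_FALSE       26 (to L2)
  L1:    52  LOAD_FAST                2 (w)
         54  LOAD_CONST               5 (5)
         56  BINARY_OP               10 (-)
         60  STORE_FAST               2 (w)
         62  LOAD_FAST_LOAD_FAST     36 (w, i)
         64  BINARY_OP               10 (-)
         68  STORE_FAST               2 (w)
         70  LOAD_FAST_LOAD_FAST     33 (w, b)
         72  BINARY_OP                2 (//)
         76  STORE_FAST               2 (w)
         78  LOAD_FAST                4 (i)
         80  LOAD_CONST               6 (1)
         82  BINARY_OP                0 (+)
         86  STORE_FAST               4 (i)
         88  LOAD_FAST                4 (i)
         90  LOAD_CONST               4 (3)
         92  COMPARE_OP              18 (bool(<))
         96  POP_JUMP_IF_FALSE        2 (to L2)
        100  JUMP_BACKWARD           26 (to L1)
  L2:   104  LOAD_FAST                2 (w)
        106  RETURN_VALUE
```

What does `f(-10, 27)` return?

LOAD_CONST → push 4
LOAD_FAST b → push 27
BINARY_OP - → 4 - 27 = -23
LOAD_FAST_LOAD_FAST a,b → push -10,27
BINARY_OP ^ → -10 ^ 27 = -19
BINARY_OP & → -23 & -19 = -23
STORE_FAST w → w=-23
LOAD_CONST → push 6
LOAD_FAST_LOAD_FAST a,a → push -10,-10
BINARY_OP & → -10 & -10 = -10
BINARY_OP ^ → 6 ^ -10 = -16
STORE_FAST q → q=-16
LOAD_CONST → push 0
STORE_FAST i → i=0
LOAD_FAST i → push 0
LOAD_CONST → push 3
COMPARE_OP bool(<) → 0 vs 3 = True
POP_JUMP_IF_FALSE → pop True; no jump
LOAD_FAST w → push -23
LOAD_CONST → push 5
BINARY_OP - → -23 - 5 = -28
STORE_FAST w → w=-28
LOAD_FAST_LOAD_FAST w,i → push -28,0
BINARY_OP - → -28 - 0 = -28
STORE_FAST w → w=-28
LOAD_FAST_LOAD_FAST w,b → push -28,27
BINARY_OP // → -28 // 27 = -2
STORE_FAST w → w=-2
LOAD_FAST i → push 0
LOAD_CONST → push 1
BINARY_OP + → 0 + 1 = 1
STORE_FAST i → i=1
LOAD_FAST i → push 1
LOAD_CONST → push 3
COMPARE_OP bool(<) → 1 vs 3 = True
POP_JUMP_IF_FALSE → pop True; no jump
LOAD_FAST w → push -2
LOAD_CONST → push 5
BINARY_OP - → -2 - 5 = -7
STORE_FAST w → w=-7
LOAD_FAST_LOAD_FAST w,i → push -7,1
BINARY_OP - → -7 - 1 = -8
STORE_FAST w → w=-8
LOAD_FAST_LOAD_FAST w,b → push -8,27
BINARY_OP // → -8 // 27 = -1
STORE_FAST w → w=-1
LOAD_FAST i → push 1
LOAD_CONST → push 1
BINARY_OP + → 1 + 1 = 2
STORE_FAST i → i=2
LOAD_FAST i → push 2
LOAD_CONST → push 3
COMPARE_OP bool(<) → 2 vs 3 = True
POP_JUMP_IF_FALSE → pop True; no jump
LOAD_FAST w → push -1
LOAD_CONST → push 5
BINARY_OP - → -1 - 5 = -6
STORE_FAST w → w=-6
LOAD_FAST_LOAD_FAST w,i → push -6,2
BINARY_OP - → -6 - 2 = -8
STORE_FAST w → w=-8
LOAD_FAST_LOAD_FAST w,b → push -8,27
BINARY_OP // → -8 // 27 = -1
STORE_FAST w → w=-1
LOAD_FAST i → push 2
LOAD_CONST → push 1
BINARY_OP + → 2 + 1 = 3
STORE_FAST i → i=3
LOAD_FAST i → push 3
LOAD_CONST → push 3
COMPARE_OP bool(<) → 3 vs 3 = False
POP_JUMP_IF_FALSE → pop False; jump
LOAD_FAST w → push -1
RETURN_VALUE → return -1.

-1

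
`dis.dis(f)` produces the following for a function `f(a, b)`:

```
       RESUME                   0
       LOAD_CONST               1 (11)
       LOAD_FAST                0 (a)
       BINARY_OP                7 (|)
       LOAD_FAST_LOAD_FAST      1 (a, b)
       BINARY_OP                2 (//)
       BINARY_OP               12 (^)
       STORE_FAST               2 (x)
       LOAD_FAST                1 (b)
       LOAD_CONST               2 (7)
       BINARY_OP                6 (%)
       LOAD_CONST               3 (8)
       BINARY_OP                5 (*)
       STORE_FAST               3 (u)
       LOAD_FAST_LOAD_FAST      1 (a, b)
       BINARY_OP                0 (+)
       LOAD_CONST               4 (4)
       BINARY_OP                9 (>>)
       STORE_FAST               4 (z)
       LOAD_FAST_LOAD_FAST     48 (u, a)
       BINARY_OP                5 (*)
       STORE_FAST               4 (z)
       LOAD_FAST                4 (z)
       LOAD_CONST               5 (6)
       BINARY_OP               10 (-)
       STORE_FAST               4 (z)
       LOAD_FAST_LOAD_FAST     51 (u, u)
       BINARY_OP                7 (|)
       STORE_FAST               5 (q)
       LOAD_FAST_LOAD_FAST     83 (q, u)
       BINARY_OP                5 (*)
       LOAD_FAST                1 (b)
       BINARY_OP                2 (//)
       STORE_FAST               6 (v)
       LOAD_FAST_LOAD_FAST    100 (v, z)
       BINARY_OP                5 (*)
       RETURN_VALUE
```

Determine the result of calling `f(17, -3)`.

LOAD_CONST → push 11. Stack: [11]
LOAD_FAST a → push 17. Stack: [11, 17]
BINARY_OP | → 11 | 17 = 27. Stack: [27]
LOAD_FAST_LOAD_FAST a,b → push 17,-3. Stack: [27, 17, -3]
BINARY_OP // → 17 // -3 = -6. Stack: [27, -6]
BINARY_OP ^ → 27 ^ -6 = -31. Stack: [-31]
STORE_FAST x → x=-31. Stack: []
LOAD_FAST b → push -3. Stack: [-3]
LOAD_CONST → push 7. Stack: [-3, 7]
BINARY_OP % → -3 % 7 = 4. Stack: [4]
LOAD_CONST → push 8. Stack: [4, 8]
BINARY_OP * → 4 * 8 = 32. Stack: [32]
STORE_FAST u → u=32. Stack: []
LOAD_FAST_LOAD_FAST a,b → push 17,-3. Stack: [17, -3]
BINARY_OP + → 17 + -3 = 14. Stack: [14]
LOAD_CONST → push 4. Stack: [14, 4]
BINARY_OP >> → 14 >> 4 = 0. Stack: [0]
STORE_FAST z → z=0. Stack: []
LOAD_FAST_LOAD_FAST u,a → push 32,17. Stack: [32, 17]
BINARY_OP * → 32 * 17 = 544. Stack: [544]
STORE_FAST z → z=544. Stack: []
LOAD_FAST z → push 544. Stack: [544]
LOAD_CONST → push 6. Stack: [544, 6]
BINARY_OP - → 544 - 6 = 538. Stack: [538]
STORE_FAST z → z=538. Stack: []
LOAD_FAST_LOAD_FAST u,u → push 32,32. Stack: [32, 32]
BINARY_OP | → 32 | 32 = 32. Stack: [32]
STORE_FAST q → q=32. Stack: []
LOAD_FAST_LOAD_FAST q,u → push 32,32. Stack: [32, 32]
BINARY_OP * → 32 * 32 = 1024. Stack: [1024]
LOAD_FAST b → push -3. Stack: [1024, -3]
BINARY_OP // → 1024 // -3 = -342. Stack: [-342]
STORE_FAST v → v=-342. Stack: []
LOAD_FAST_LOAD_FAST v,z → push -342,538. Stack: [-342, 538]
BINARY_OP * → -342 * 538 = -183996. Stack: [-183996]
RETURN_VALUE → return -183996.

-183996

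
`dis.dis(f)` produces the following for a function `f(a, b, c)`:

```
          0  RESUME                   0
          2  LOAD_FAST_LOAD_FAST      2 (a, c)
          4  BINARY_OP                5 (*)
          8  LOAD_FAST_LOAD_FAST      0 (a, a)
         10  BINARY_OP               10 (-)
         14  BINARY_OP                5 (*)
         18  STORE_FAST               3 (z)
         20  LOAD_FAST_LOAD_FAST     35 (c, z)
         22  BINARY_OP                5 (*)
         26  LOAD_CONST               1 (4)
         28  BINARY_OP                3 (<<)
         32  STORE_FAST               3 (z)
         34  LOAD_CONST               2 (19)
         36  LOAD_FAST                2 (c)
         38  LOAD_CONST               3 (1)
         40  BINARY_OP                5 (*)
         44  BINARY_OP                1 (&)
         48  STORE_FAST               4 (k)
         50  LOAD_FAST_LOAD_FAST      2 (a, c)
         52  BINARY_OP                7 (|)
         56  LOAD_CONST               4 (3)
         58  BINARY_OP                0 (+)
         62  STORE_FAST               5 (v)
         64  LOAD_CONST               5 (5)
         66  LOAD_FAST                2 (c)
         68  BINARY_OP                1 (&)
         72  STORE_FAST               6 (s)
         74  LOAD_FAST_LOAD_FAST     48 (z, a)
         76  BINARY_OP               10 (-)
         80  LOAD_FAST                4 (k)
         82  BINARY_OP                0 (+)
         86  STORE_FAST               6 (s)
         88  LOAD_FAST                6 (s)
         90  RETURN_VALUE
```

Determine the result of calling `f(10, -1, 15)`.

LOAD_FAST_LOAD_FAST a,c → push 10,15. Stack: [10, 15]
BINARY_OP * → 10 * 15 = 150. Stack: [150]
LOAD_FAST_LOAD_FAST a,a → push 10,10. Stack: [150, 10, 10]
BINARY_OP - → 10 - 10 = 0. Stack: [150, 0]
BINARY_OP * → 150 * 0 = 0. Stack: [0]
STORE_FAST z → z=0. Stack: []
LOAD_FAST_LOAD_FAST c,z → push 15,0. Stack: [15, 0]
BINARY_OP * → 15 * 0 = 0. Stack: [0]
LOAD_CONST → push 4. Stack: [0, 4]
BINARY_OP << → 0 << 4 = 0. Stack: [0]
STORE_FAST z → z=0. Stack: []
LOAD_CONST → push 19. Stack: [19]
LOAD_FAST c → push 15. Stack: [19, 15]
LOAD_CONST → push 1. Stack: [19, 15, 1]
BINARY_OP * → 15 * 1 = 15. Stack: [19, 15]
BINARY_OP & → 19 & 15 = 3. Stack: [3]
STORE_FAST k → k=3. Stack: []
LOAD_FAST_LOAD_FAST a,c → push 10,15. Stack: [10, 15]
BINARY_OP | → 10 | 15 = 15. Stack: [15]
LOAD_CONST → push 3. Stack: [15, 3]
BINARY_OP + → 15 + 3 = 18. Stack: [18]
STORE_FAST v → v=18. Stack: []
LOAD_CONST → push 5. Stack: [5]
LOAD_FAST c → push 15. Stack: [5, 15]
BINARY_OP & → 5 & 15 = 5. Stack: [5]
STORE_FAST s → s=5. Stack: []
LOAD_FAST_LOAD_FAST z,a → push 0,10. Stack: [0, 10]
BINARY_OP - → 0 - 10 = -10. Stack: [-10]
LOAD_FAST k → push 3. Stack: [-10, 3]
BINARY_OP + → -10 + 3 = -7. Stack: [-7]
STORE_FAST s → s=-7. Stack: []
LOAD_FAST s → push -7. Stack: [-7]
RETURN_VALUE → return -7.

-7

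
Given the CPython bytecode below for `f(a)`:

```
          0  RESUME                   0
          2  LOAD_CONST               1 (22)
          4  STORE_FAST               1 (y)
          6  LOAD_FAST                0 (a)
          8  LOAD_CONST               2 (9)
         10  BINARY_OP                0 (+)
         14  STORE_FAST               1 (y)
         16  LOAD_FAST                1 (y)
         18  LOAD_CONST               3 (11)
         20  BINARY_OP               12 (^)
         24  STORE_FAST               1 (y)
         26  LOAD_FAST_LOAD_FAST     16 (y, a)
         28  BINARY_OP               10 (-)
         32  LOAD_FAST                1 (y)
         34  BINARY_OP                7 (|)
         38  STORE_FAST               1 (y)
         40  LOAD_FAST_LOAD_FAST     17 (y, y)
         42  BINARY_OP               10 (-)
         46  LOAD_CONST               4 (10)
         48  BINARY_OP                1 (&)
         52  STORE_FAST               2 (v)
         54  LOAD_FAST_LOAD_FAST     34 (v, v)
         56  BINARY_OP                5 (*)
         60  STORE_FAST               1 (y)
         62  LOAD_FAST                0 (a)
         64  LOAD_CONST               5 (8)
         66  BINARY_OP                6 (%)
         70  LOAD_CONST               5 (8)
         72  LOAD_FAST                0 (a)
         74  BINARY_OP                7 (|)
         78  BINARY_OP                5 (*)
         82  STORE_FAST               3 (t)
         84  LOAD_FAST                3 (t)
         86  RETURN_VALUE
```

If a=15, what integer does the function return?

LOAD_CONST → push 22. Stack: [22]
STORE_FAST y → y=22. Stack: []
LOAD_FAST a → push 15. Stack: [15]
LOAD_CONST → push 9. Stack: [15, 9]
BINARY_OP + → 15 + 9 = 24. Stack: [24]
STORE_FAST y → y=24. Stack: []
LOAD_FAST y → push 24. Stack: [24]
LOAD_CONST → push 11. Stack: [24, 11]
BINARY_OP ^ → 24 ^ 11 = 19. Stack: [19]
STORE_FAST y → y=19. Stack: []
LOAD_FAST_LOAD_FAST y,a → push 19,15. Stack: [19, 15]
BINARY_OP - → 19 - 15 = 4. Stack: [4]
LOAD_FAST y → push 19. Stack: [4, 19]
BINARY_OP | → 4 | 19 = 23. Stack: [23]
STORE_FAST y → y=23. Stack: []
LOAD_FAST_LOAD_FAST y,y → push 23,23. Stack: [23, 23]
BINARY_OP - → 23 - 23 = 0. Stack: [0]
LOAD_CONST → push 10. Stack: [0, 10]
BINARY_OP & → 0 & 10 = 0. Stack: [0]
STORE_FAST v → v=0. Stack: []
LOAD_FAST_LOAD_FAST v,v → push 0,0. Stack: [0, 0]
BINARY_OP * → 0 * 0 = 0. Stack: [0]
STORE_FAST y → y=0. Stack: []
LOAD_FAST a → push 15. Stack: [15]
LOAD_CONST → push 8. Stack: [15, 8]
BINARY_OP % → 15 % 8 = 7. Stack: [7]
LOAD_CONST → push 8. Stack: [7, 8]
LOAD_FAST a → push 15. Stack: [7, 8, 15]
BINARY_OP | → 8 | 15 = 15. Stack: [7, 15]
BINARY_OP * → 7 * 15 = 105. Stack: [105]
STORE_FAST t → t=105. Stack: []
LOAD_FAST t → push 105. Stack: [105]
RETURN_VALUE → return 105.

105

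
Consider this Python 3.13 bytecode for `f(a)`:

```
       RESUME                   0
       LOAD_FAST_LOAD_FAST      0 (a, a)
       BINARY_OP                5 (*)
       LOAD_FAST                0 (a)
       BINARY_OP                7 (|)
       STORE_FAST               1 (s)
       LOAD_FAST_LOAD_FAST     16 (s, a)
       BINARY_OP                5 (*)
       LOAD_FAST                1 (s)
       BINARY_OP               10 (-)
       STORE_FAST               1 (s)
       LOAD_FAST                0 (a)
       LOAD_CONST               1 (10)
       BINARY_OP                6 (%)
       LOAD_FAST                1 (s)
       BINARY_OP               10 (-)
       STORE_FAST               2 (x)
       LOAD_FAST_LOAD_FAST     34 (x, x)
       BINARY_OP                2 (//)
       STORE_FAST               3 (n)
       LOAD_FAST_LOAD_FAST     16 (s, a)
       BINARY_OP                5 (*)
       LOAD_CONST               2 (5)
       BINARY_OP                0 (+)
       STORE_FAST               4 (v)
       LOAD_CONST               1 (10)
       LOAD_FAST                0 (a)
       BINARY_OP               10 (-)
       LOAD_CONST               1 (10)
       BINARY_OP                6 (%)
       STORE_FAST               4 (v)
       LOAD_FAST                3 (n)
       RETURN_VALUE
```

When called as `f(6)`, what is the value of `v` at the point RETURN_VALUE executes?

4

LOAD_FAST_LOAD_FAST a,a → push 6,6. Stack: [6, 6]
BINARY_OP * → 6 * 6 = 36. Stack: [36]
LOAD_FAST a → push 6. Stack: [36, 6]
BINARY_OP | → 36 | 6 = 38. Stack: [38]
STORE_FAST s → s=38. Stack: []
LOAD_FAST_LOAD_FAST s,a → push 38,6. Stack: [38, 6]
BINARY_OP * → 38 * 6 = 228. Stack: [228]
LOAD_FAST s → push 38. Stack: [228, 38]
BINARY_OP - → 228 - 38 = 190. Stack: [190]
STORE_FAST s → s=190. Stack: []
LOAD_FAST a → push 6. Stack: [6]
LOAD_CONST → push 10. Stack: [6, 10]
BINARY_OP % → 6 % 10 = 6. Stack: [6]
LOAD_FAST s → push 190. Stack: [6, 190]
BINARY_OP - → 6 - 190 = -184. Stack: [-184]
STORE_FAST x → x=-184. Stack: []
LOAD_FAST_LOAD_FAST x,x → push -184,-184. Stack: [-184, -184]
BINARY_OP // → -184 // -184 = 1. Stack: [1]
STORE_FAST n → n=1. Stack: []
LOAD_FAST_LOAD_FAST s,a → push 190,6. Stack: [190, 6]
BINARY_OP * → 190 * 6 = 1140. Stack: [1140]
LOAD_CONST → push 5. Stack: [1140, 5]
BINARY_OP + → 1140 + 5 = 1145. Stack: [1145]
STORE_FAST v → v=1145. Stack: []
LOAD_CONST → push 10. Stack: [10]
LOAD_FAST a → push 6. Stack: [10, 6]
BINARY_OP - → 10 - 6 = 4. Stack: [4]
LOAD_CONST → push 10. Stack: [4, 10]
BINARY_OP % → 4 % 10 = 4. Stack: [4]
STORE_FAST v → v=4. Stack: []
LOAD_FAST n → push 1. Stack: [1]
RETURN_VALUE → return 1.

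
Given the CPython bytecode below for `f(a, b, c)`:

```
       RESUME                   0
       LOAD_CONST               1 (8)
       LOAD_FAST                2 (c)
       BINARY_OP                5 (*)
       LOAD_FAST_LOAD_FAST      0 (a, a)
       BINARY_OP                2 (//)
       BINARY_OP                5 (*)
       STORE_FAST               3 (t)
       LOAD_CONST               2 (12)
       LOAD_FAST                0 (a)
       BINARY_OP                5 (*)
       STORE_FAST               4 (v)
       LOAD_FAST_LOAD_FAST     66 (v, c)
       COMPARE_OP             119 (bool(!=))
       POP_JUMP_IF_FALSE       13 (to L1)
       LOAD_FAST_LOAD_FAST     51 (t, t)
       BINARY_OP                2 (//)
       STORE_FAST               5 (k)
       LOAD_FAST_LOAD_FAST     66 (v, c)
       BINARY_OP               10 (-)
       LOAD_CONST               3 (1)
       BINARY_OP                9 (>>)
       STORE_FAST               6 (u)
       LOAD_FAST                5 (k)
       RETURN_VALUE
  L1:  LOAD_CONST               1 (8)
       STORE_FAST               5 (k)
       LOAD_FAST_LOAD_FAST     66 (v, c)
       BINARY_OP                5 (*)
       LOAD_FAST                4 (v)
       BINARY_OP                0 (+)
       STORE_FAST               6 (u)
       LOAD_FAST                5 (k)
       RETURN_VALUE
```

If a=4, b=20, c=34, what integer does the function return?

1

LOAD_CONST → push 8. Stack: [8]
LOAD_FAST c → push 34. Stack: [8, 34]
BINARY_OP * → 8 * 34 = 272. Stack: [272]
LOAD_FAST_LOAD_FAST a,a → push 4,4. Stack: [272, 4, 4]
BINARY_OP // → 4 // 4 = 1. Stack: [272, 1]
BINARY_OP * → 272 * 1 = 272. Stack: [272]
STORE_FAST t → t=272. Stack: []
LOAD_CONST → push 12. Stack: [12]
LOAD_FAST a → push 4. Stack: [12, 4]
BINARY_OP * → 12 * 4 = 48. Stack: [48]
STORE_FAST v → v=48. Stack: []
LOAD_FAST_LOAD_FAST v,c → push 48,34. Stack: [48, 34]
COMPARE_OP bool(!=) → 48 vs 34 = True. Stack: [True]
POP_JUMP_IF_FALSE → pop True; no jump. Stack: []
LOAD_FAST_LOAD_FAST t,t → push 272,272. Stack: [272, 272]
BINARY_OP // → 272 // 272 = 1. Stack: [1]
STORE_FAST k → k=1. Stack: []
LOAD_FAST_LOAD_FAST v,c → push 48,34. Stack: [48, 34]
BINARY_OP - → 48 - 34 = 14. Stack: [14]
LOAD_CONST → push 1. Stack: [14, 1]
BINARY_OP >> → 14 >> 1 = 7. Stack: [7]
STORE_FAST u → u=7. Stack: []
LOAD_FAST k → push 1. Stack: [1]
RETURN_VALUE → return 1.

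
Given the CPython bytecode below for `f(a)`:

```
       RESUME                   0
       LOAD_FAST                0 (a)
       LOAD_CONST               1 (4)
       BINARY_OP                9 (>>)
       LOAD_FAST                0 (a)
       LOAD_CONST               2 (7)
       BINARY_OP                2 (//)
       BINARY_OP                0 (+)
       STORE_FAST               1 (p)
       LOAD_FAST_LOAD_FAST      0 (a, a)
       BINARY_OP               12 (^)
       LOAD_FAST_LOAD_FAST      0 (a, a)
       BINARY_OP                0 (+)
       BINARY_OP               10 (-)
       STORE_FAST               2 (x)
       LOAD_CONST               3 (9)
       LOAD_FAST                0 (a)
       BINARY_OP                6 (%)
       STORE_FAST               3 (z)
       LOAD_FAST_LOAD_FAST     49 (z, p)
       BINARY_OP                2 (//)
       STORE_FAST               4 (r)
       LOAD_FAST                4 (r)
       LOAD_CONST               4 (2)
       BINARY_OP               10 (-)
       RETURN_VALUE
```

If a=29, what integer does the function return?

LOAD_FAST a → push 29. Stack: [29]
LOAD_CONST → push 4. Stack: [29, 4]
BINARY_OP >> → 29 >> 4 = 1. Stack: [1]
LOAD_FAST a → push 29. Stack: [1, 29]
LOAD_CONST → push 7. Stack: [1, 29, 7]
BINARY_OP // → 29 // 7 = 4. Stack: [1, 4]
BINARY_OP + → 1 + 4 = 5. Stack: [5]
STORE_FAST p → p=5. Stack: []
LOAD_FAST_LOAD_FAST a,a → push 29,29. Stack: [29, 29]
BINARY_OP ^ → 29 ^ 29 = 0. Stack: [0]
LOAD_FAST_LOAD_FAST a,a → push 29,29. Stack: [0, 29, 29]
BINARY_OP + → 29 + 29 = 58. Stack: [0, 58]
BINARY_OP - → 0 - 58 = -58. Stack: [-58]
STORE_FAST x → x=-58. Stack: []
LOAD_CONST → push 9. Stack: [9]
LOAD_FAST a → push 29. Stack: [9, 29]
BINARY_OP % → 9 % 29 = 9. Stack: [9]
STORE_FAST z → z=9. Stack: []
LOAD_FAST_LOAD_FAST z,p → push 9,5. Stack: [9, 5]
BINARY_OP // → 9 // 5 = 1. Stack: [1]
STORE_FAST r → r=1. Stack: []
LOAD_FAST r → push 1. Stack: [1]
LOAD_CONST → push 2. Stack: [1, 2]
BINARY_OP - → 1 - 2 = -1. Stack: [-1]
RETURN_VALUE → return -1.

-1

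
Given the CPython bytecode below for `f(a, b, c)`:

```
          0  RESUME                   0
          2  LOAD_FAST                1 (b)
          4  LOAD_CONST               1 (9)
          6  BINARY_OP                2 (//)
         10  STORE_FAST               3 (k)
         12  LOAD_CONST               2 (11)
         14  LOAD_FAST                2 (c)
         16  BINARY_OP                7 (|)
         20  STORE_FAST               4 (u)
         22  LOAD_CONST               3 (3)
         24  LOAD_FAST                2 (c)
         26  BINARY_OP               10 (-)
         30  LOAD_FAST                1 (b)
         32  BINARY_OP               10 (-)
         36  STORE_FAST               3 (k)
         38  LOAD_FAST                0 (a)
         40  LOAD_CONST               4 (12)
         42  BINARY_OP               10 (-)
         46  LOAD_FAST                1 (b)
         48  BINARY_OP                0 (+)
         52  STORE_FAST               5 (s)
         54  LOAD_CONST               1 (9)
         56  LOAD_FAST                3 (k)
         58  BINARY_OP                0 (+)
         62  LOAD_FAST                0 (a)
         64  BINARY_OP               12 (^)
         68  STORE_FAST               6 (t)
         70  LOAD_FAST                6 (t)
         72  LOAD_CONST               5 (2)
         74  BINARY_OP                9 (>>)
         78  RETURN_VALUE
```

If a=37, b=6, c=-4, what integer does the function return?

11

LOAD_FAST b → push 6. Stack: [6]
LOAD_CONST → push 9. Stack: [6, 9]
BINARY_OP // → 6 // 9 = 0. Stack: [0]
STORE_FAST k → k=0. Stack: []
LOAD_CONST → push 11. Stack: [11]
LOAD_FAST c → push -4. Stack: [11, -4]
BINARY_OP | → 11 | -4 = -1. Stack: [-1]
STORE_FAST u → u=-1. Stack: []
LOAD_CONST → push 3. Stack: [3]
LOAD_FAST c → push -4. Stack: [3, -4]
BINARY_OP - → 3 - -4 = 7. Stack: [7]
LOAD_FAST b → push 6. Stack: [7, 6]
BINARY_OP - → 7 - 6 = 1. Stack: [1]
STORE_FAST k → k=1. Stack: []
LOAD_FAST a → push 37. Stack: [37]
LOAD_CONST → push 12. Stack: [37, 12]
BINARY_OP - → 37 - 12 = 25. Stack: [25]
LOAD_FAST b → push 6. Stack: [25, 6]
BINARY_OP + → 25 + 6 = 31. Stack: [31]
STORE_FAST s → s=31. Stack: []
LOAD_CONST → push 9. Stack: [9]
LOAD_FAST k → push 1. Stack: [9, 1]
BINARY_OP + → 9 + 1 = 10. Stack: [10]
LOAD_FAST a → push 37. Stack: [10, 37]
BINARY_OP ^ → 10 ^ 37 = 47. Stack: [47]
STORE_FAST t → t=47. Stack: []
LOAD_FAST t → push 47. Stack: [47]
LOAD_CONST → push 2. Stack: [47, 2]
BINARY_OP >> → 47 >> 2 = 11. Stack: [11]
RETURN_VALUE → return 11.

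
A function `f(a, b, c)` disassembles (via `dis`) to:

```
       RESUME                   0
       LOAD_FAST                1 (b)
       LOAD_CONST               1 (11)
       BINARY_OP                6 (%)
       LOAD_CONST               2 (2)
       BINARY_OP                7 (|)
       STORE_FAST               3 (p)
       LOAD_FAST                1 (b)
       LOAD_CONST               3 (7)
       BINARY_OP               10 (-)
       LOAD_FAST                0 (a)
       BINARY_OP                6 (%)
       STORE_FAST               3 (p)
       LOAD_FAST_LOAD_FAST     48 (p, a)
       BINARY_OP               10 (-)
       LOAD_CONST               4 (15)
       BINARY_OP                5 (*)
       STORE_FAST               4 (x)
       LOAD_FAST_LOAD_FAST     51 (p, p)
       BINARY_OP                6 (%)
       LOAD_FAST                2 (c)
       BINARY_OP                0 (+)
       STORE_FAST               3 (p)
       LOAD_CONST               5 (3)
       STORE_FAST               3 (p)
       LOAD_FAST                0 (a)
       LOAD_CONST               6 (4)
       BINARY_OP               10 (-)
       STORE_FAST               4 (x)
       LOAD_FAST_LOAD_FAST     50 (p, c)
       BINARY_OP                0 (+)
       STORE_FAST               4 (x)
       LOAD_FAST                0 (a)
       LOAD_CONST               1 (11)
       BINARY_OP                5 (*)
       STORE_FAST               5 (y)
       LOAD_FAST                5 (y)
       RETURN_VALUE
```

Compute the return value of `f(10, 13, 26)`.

LOAD_FAST b → push 13. Stack: [13]
LOAD_CONST → push 11. Stack: [13, 11]
BINARY_OP % → 13 % 11 = 2. Stack: [2]
LOAD_CONST → push 2. Stack: [2, 2]
BINARY_OP | → 2 | 2 = 2. Stack: [2]
STORE_FAST p → p=2. Stack: []
LOAD_FAST b → push 13. Stack: [13]
LOAD_CONST → push 7. Stack: [13, 7]
BINARY_OP - → 13 - 7 = 6. Stack: [6]
LOAD_FAST a → push 10. Stack: [6, 10]
BINARY_OP % → 6 % 10 = 6. Stack: [6]
STORE_FAST p → p=6. Stack: []
LOAD_FAST_LOAD_FAST p,a → push 6,10. Stack: [6, 10]
BINARY_OP - → 6 - 10 = -4. Stack: [-4]
LOAD_CONST → push 15. Stack: [-4, 15]
BINARY_OP * → -4 * 15 = -60. Stack: [-60]
STORE_FAST x → x=-60. Stack: []
LOAD_FAST_LOAD_FAST p,p → push 6,6. Stack: [6, 6]
BINARY_OP % → 6 % 6 = 0. Stack: [0]
LOAD_FAST c → push 26. Stack: [0, 26]
BINARY_OP + → 0 + 26 = 26. Stack: [26]
STORE_FAST p → p=26. Stack: []
LOAD_CONST → push 3. Stack: [3]
STORE_FAST p → p=3. Stack: []
LOAD_FAST a → push 10. Stack: [10]
LOAD_CONST → push 4. Stack: [10, 4]
BINARY_OP - → 10 - 4 = 6. Stack: [6]
STORE_FAST x → x=6. Stack: []
LOAD_FAST_LOAD_FAST p,c → push 3,26. Stack: [3, 26]
BINARY_OP + → 3 + 26 = 29. Stack: [29]
STORE_FAST x → x=29. Stack: []
LOAD_FAST a → push 10. Stack: [10]
LOAD_CONST → push 11. Stack: [10, 11]
BINARY_OP * → 10 * 11 = 110. Stack: [110]
STORE_FAST y → y=110. Stack: []
LOAD_FAST y → push 110. Stack: [110]
RETURN_VALUE → return 110.

110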